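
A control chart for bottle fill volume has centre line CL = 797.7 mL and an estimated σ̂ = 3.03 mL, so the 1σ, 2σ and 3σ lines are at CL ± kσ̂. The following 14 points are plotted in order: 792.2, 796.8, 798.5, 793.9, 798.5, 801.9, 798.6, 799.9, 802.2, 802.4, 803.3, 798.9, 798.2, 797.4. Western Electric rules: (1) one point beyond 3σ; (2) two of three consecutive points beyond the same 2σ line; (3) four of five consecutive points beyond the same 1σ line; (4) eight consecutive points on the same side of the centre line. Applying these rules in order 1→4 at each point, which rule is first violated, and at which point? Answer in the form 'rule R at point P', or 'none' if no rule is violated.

rule 4 at point 12

Zone of each point (C = within 1σ̂, B = 1σ̂–2σ̂, A = 2σ̂–3σ̂, * = beyond 3σ̂; sign = side of CL): 1:-B, 2:-C, 3:+C, 4:-B, 5:+C, 6:+B, 7:+C, 8:+C, 9:+B, 10:+B, 11:+B, 12:+C, 13:+C, 14:-C
Rule 4 (eight consecutive points on the same side of the centre line) is satisfied at point 12.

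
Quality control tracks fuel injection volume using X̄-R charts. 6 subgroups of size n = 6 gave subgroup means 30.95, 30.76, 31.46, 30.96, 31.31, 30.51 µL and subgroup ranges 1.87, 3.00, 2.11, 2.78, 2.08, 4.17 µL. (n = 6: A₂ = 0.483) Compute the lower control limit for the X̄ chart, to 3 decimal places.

29.703

X̄̄ = (30.95 + 30.76 + 31.46 + 30.96 + 31.31 + 30.51) / 6 = 185.9500 / 6 = 30.9917
R̄ = (1.87 + 3.00 + 2.11 + 2.78 + 2.08 + 4.17) / 6 = 16.0100 / 6 = 2.6683
LCL = X̄̄ − A₂·R̄ = 30.9917 − 0.483 × 2.6683 = 29.7029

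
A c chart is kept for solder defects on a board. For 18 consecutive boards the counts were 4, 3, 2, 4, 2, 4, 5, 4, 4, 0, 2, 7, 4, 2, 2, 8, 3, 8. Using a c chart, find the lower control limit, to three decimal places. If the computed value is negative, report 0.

0.000

c̄ = (4 + 3 + 2 + 4 + 2 + 4 + 5 + 4 + 4 + 0 + 2 + 7 + 4 + 2 + 2 + 8 + 3 + 8) / 18 = 68 / 18 = 3.7778
LCL = c̄ − 3√c̄ = 3.7778 − 3 × 1.9437 = -2.0532 → 0 (cannot be negative)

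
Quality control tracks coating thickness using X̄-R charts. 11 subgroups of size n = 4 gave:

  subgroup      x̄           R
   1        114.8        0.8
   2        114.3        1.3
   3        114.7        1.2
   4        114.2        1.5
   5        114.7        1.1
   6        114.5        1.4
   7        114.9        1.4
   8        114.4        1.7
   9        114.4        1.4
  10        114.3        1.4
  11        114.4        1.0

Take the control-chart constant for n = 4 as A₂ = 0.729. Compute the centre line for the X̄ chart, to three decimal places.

X̄̄ = (114.8 + 114.3 + 114.7 + 114.2 + 114.7 + 114.5 + 114.9 + 114.4 + 114.4 + 114.3 + 114.4) / 11 = 1259.6000 / 11 = 114.5091
CL = X̄̄ = 114.5091

114.509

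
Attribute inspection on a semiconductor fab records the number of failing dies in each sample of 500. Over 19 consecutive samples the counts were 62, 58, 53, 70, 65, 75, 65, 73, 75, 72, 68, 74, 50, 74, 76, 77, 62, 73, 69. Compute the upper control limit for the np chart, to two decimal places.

90.93

p̄ = Σdᵢ / (k·n) = 1291 / (19 × 500) = 0.13589
UCL = np̄ + 3·√(np̄(1−p̄)) = 67.9474 + 3 × √(67.9474×0.86411) = 67.9474 + 3 × 7.6625 = 90.9348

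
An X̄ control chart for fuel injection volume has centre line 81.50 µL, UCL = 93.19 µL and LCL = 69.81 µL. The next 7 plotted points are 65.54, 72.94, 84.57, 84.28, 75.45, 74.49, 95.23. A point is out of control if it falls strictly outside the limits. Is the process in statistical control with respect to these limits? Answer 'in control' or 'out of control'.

out of control

Compare each point to [69.81, 93.19]: sample 1 = 65.54 < LCL; sample 7 = 95.23 > UCL.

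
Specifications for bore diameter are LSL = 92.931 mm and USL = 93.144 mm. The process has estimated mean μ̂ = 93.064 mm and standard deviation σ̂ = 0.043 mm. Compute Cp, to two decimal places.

Cp = (USL − LSL) / (6σ̂) = (93.144 − 92.931) / (6 × 0.043) = 0.2130 / 0.2580 = 0.8256

0.83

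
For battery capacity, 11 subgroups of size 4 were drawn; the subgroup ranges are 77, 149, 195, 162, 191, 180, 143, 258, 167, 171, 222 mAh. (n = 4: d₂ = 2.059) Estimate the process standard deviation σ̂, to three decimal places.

84.551

R̄ = (77 + 149 + 195 + 162 + 191 + 180 + 143 + 258 + 167 + 171 + 222) / 11 = 174.0909
σ̂ = R̄ / d₂ = 174.0909 / 2.059 = 84.5512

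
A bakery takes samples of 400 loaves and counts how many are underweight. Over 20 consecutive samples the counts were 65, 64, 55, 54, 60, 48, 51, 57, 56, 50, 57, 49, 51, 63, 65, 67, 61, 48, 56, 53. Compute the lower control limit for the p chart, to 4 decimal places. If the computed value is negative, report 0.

p̄ = Σdᵢ / (k·n) = 1130 / (20 × 400) = 0.14125
LCL = p̄ − 3·√(p̄(1−p̄)/n) = 0.14125 − 3 × 0.01741 = 0.08901

0.0890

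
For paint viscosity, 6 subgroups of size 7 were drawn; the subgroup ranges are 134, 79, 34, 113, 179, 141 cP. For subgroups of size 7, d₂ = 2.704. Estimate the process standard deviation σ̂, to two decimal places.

R̄ = (134 + 79 + 34 + 113 + 179 + 141) / 6 = 113.3333
σ̂ = R̄ / d₂ = 113.3333 / 2.704 = 41.9132

41.91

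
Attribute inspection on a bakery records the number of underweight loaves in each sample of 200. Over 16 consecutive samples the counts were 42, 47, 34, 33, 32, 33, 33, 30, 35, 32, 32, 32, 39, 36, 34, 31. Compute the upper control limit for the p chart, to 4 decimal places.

p̄ = Σdᵢ / (k·n) = 555 / (16 × 200) = 0.17344
UCL = p̄ + 3·√(p̄(1−p̄)/n) = 0.17344 + 3 × √(0.17344×0.82656/200) = 0.17344 + 3 × 0.02677 = 0.25376

0.2538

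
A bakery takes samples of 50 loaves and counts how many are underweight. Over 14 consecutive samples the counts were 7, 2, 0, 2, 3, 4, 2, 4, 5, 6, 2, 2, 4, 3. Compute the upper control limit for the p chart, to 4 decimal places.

p̄ = Σdᵢ / (k·n) = 46 / (14 × 50) = 0.06571
UCL = p̄ + 3·√(p̄(1−p̄)/n) = 0.06571 + 3 × √(0.06571×0.93429/50) = 0.06571 + 3 × 0.03504 = 0.17084

0.1708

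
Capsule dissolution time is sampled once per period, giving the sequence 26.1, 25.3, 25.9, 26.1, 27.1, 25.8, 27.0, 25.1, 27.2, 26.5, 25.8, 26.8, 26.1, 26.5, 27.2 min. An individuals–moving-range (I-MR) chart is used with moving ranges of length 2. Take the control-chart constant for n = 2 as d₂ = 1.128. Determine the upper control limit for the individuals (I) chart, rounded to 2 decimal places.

28.83

X̄ = (26.1 + 25.3 + 25.9 + 26.1 + 27.1 + 25.8 + 27.0 + 25.1 + 27.2 + 26.5 + 25.8 + 26.8 + 26.1 + 26.5 + 27.2) / 15 = 26.3000
Moving ranges: 0.8, 0.6, 0.2, 1.0, 1.3, 1.2, 1.9, 2.1, 0.7, 0.7, 1.0, 0.7, 0.4, 0.7; M̄R̄ = 13.3000 / 14 = 0.9500
UCL = X̄ + 3·M̄R̄/d₂ = 26.3000 + 3 × 0.9500 / 1.128 = 28.8266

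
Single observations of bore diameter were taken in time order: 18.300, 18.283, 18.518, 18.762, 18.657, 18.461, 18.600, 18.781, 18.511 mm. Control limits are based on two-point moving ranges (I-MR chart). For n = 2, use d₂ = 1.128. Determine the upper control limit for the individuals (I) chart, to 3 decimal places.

X̄ = (18.300 + 18.283 + 18.518 + 18.762 + 18.657 + 18.461 + 18.600 + 18.781 + 18.511) / 9 = 18.5414
Moving ranges: 0.017, 0.235, 0.244, 0.105, 0.196, 0.139, 0.181, 0.270; M̄R̄ = 1.3870 / 8 = 0.1734
UCL = X̄ + 3·M̄R̄/d₂ = 18.5414 + 3 × 0.1734 / 1.128 = 19.0025

19.003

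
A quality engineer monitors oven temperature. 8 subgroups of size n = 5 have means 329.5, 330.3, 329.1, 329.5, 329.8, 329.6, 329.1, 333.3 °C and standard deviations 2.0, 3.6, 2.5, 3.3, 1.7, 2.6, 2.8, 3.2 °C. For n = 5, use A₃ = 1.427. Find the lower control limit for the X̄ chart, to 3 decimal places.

X̄̄ = (329.5 + 330.3 + 329.1 + 329.5 + 329.8 + 329.6 + 329.1 + 333.3) / 8 = 330.0250
s̄ = (2.0 + 3.6 + 2.5 + 3.3 + 1.7 + 2.6 + 2.8 + 3.2) / 8 = 2.7125
LCL = X̄̄ − A₃·s̄ = 330.0250 − 1.427 × 2.7125 = 326.1543

326.154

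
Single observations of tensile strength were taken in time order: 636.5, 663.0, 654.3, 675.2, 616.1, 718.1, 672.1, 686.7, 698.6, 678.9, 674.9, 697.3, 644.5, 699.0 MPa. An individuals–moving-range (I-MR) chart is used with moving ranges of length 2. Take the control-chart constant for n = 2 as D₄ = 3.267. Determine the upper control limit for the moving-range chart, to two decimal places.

111.35

Moving ranges: 26.5, 8.7, 20.9, 59.1, 102.0, 46.0, 14.6, 11.9, 19.7, 4.0, 22.4, 52.8, 54.5; M̄R̄ = 443.1000 / 13 = 34.0846
UCL_MR = D₄·M̄R̄ = 3.267 × 34.0846 = 111.3544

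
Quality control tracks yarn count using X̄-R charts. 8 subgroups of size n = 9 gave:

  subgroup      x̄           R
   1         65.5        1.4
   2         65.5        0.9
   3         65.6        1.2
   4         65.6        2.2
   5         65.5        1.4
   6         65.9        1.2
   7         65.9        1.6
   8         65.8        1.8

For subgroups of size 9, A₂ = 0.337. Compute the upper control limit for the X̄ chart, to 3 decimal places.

66.155

X̄̄ = (65.5 + 65.5 + 65.6 + 65.6 + 65.5 + 65.9 + 65.9 + 65.8) / 8 = 525.3000 / 8 = 65.6625
R̄ = (1.4 + 0.9 + 1.2 + 2.2 + 1.4 + 1.2 + 1.6 + 1.8) / 8 = 11.7000 / 8 = 1.4625
UCL = X̄̄ + A₂·R̄ = 65.6625 + 0.337 × 1.4625 = 66.1554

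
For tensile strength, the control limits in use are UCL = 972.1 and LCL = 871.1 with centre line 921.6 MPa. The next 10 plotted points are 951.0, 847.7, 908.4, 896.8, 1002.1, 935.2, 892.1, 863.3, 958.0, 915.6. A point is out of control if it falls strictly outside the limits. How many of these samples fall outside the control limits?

3

Compare each point to [871.1, 972.1]: sample 2 = 847.7 < LCL; sample 5 = 1002.1 > UCL; sample 8 = 863.3 < LCL.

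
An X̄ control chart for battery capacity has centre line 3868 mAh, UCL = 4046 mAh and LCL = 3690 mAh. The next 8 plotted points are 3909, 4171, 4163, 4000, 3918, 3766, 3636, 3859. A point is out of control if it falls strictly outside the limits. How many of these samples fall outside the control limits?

3

Compare each point to [3690, 4046]: sample 2 = 4171 > UCL; sample 3 = 4163 > UCL; sample 7 = 3636 < LCL.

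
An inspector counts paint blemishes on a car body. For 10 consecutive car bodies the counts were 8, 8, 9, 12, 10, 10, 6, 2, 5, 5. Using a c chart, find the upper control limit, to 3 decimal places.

c̄ = (8 + 8 + 9 + 12 + 10 + 10 + 6 + 2 + 5 + 5) / 10 = 75 / 10 = 7.5000
UCL = c̄ + 3√c̄ = 7.5000 + 3 × √7.5000 = 7.5000 + 3 × 2.7386 = 15.7158

15.716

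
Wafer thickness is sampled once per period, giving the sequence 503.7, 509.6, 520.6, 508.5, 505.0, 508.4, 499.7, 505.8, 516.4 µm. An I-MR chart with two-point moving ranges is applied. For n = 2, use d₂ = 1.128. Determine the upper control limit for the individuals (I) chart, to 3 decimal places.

529.012

X̄ = (503.7 + 509.6 + 520.6 + 508.5 + 505.0 + 508.4 + 499.7 + 505.8 + 516.4) / 9 = 508.6333
Moving ranges: 5.9, 11.0, 12.1, 3.5, 3.4, 8.7, 6.1, 10.6; M̄R̄ = 61.3000 / 8 = 7.6625
UCL = X̄ + 3·M̄R̄/d₂ = 508.6333 + 3 × 7.6625 / 1.128 = 529.0123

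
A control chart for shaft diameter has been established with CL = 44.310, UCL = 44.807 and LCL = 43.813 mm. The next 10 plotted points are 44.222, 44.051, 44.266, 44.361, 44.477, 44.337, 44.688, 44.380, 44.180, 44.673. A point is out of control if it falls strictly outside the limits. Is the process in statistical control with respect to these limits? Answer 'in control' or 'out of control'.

in control

All 10 points lie within [43.813, 44.807].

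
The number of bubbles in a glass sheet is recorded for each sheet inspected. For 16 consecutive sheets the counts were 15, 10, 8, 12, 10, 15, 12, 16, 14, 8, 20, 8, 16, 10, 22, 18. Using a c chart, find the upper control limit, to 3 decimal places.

24.347

c̄ = (15 + 10 + 8 + 12 + 10 + 15 + 12 + 16 + 14 + 8 + 20 + 8 + 16 + 10 + 22 + 18) / 16 = 214 / 16 = 13.3750
UCL = c̄ + 3√c̄ = 13.3750 + 3 × √13.3750 = 13.3750 + 3 × 3.6572 = 24.3466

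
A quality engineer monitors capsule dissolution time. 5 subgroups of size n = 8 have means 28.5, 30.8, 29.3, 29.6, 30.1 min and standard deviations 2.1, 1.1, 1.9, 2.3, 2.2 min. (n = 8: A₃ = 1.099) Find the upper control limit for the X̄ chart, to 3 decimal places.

31.770

X̄̄ = (28.5 + 30.8 + 29.3 + 29.6 + 30.1) / 5 = 29.6600
s̄ = (2.1 + 1.1 + 1.9 + 2.3 + 2.2) / 5 = 1.9200
UCL = X̄̄ + A₃·s̄ = 29.6600 + 1.099 × 1.9200 = 31.7701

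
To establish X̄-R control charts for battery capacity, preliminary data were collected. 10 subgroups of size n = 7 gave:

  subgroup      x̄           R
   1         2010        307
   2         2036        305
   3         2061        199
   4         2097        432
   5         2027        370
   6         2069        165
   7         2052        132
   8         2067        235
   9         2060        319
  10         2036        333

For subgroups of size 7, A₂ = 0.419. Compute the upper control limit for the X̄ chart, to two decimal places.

2168.69

X̄̄ = (2010 + 2036 + 2061 + 2097 + 2027 + 2069 + 2052 + 2067 + 2060 + 2036) / 10 = 20515.0000 / 10 = 2051.5000
R̄ = (307 + 305 + 199 + 432 + 370 + 165 + 132 + 235 + 319 + 333) / 10 = 2797.0000 / 10 = 279.7000
UCL = X̄̄ + A₂·R̄ = 2051.5000 + 0.419 × 279.7000 = 2168.6943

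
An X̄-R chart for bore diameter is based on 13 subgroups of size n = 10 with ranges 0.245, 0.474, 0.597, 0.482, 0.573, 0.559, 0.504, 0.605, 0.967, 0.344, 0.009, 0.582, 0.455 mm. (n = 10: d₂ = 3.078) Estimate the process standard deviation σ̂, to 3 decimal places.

R̄ = (0.245 + 0.474 + 0.597 + 0.482 + 0.573 + 0.559 + 0.504 + 0.605 + 0.967 + 0.344 + 0.009 + 0.582 + 0.455) / 13 = 0.4920
σ̂ = R̄ / d₂ = 0.4920 / 3.078 = 0.1598

0.160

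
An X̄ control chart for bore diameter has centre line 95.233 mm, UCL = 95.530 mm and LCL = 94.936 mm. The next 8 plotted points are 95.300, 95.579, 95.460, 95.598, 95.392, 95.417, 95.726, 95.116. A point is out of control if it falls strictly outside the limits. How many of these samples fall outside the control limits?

3

Compare each point to [94.936, 95.530]: sample 2 = 95.579 > UCL; sample 4 = 95.598 > UCL; sample 7 = 95.726 > UCL.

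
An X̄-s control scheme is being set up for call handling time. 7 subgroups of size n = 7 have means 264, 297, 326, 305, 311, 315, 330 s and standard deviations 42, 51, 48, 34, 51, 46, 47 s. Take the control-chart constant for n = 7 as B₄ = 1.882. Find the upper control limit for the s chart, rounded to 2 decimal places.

85.77

s̄ = (42 + 51 + 48 + 34 + 51 + 46 + 47) / 7 = 45.5714
UCL_s = B₄·s̄ = 1.882 × 45.5714 = 85.7654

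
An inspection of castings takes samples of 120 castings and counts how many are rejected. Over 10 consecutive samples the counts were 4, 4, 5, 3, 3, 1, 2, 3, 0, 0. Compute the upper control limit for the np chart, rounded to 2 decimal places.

p̄ = Σdᵢ / (k·n) = 25 / (10 × 120) = 0.02083
UCL = np̄ + 3·√(np̄(1−p̄)) = 2.5000 + 3 × √(2.5000×0.97917) = 2.5000 + 3 × 1.5646 = 7.1937

7.19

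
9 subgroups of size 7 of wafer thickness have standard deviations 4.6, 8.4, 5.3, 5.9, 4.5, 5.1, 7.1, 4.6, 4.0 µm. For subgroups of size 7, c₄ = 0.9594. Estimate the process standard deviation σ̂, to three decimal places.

s̄ = (4.6 + 8.4 + 5.3 + 5.9 + 4.5 + 5.1 + 7.1 + 4.6 + 4.0) / 9 = 5.5000
σ̂ = s̄ / c₄ = 5.5000 / 0.9594 = 5.7327

5.733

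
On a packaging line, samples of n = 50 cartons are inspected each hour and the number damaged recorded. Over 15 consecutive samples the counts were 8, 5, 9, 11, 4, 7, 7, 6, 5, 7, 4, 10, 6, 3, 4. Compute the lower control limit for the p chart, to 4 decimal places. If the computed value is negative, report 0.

p̄ = Σdᵢ / (k·n) = 96 / (15 × 50) = 0.12800
LCL = p̄ − 3·√(p̄(1−p̄)/n) = 0.12800 − 3 × 0.04725 = -0.01374 → 0 (negative, so LCL = 0)

0.0000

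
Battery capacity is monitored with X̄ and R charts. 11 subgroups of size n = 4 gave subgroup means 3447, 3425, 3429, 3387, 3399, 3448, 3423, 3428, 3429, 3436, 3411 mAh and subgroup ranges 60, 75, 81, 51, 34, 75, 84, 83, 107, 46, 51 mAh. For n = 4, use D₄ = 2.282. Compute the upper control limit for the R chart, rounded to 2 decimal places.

154.97

R̄ = (60 + 75 + 81 + 51 + 34 + 75 + 84 + 83 + 107 + 46 + 51) / 11 = 747.0000 / 11 = 67.9091
UCL_R = D₄·R̄ = 2.282 × 67.9091 = 154.9685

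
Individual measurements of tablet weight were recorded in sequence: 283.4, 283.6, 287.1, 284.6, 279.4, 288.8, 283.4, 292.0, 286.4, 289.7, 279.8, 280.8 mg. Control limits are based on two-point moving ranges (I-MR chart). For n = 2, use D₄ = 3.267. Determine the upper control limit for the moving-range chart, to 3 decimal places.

16.216

Moving ranges: 0.2, 3.5, 2.5, 5.2, 9.4, 5.4, 8.6, 5.6, 3.3, 9.9, 1.0; M̄R̄ = 54.6000 / 11 = 4.9636
UCL_MR = D₄·M̄R̄ = 3.267 × 4.9636 = 16.2162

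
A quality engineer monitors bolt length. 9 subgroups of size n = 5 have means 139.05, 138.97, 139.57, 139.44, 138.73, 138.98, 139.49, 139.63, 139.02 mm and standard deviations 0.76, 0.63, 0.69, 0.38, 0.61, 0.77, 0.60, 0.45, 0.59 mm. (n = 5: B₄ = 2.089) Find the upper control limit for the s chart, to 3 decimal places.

1.272

s̄ = (0.76 + 0.63 + 0.69 + 0.38 + 0.61 + 0.77 + 0.60 + 0.45 + 0.59) / 9 = 0.6089
UCL_s = B₄·s̄ = 2.089 × 0.6089 = 1.2720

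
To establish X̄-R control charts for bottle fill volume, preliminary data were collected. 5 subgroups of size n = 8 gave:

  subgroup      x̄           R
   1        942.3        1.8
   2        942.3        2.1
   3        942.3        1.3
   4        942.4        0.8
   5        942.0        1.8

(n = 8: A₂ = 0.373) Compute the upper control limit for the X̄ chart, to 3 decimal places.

X̄̄ = (942.3 + 942.3 + 942.3 + 942.4 + 942.0) / 5 = 4711.3000 / 5 = 942.2600
R̄ = (1.8 + 2.1 + 1.3 + 0.8 + 1.8) / 5 = 7.8000 / 5 = 1.5600
UCL = X̄̄ + A₂·R̄ = 942.2600 + 0.373 × 1.5600 = 942.8419

942.842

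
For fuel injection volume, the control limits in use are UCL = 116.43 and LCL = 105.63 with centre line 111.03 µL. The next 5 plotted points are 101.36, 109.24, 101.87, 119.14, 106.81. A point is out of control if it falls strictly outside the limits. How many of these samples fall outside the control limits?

Compare each point to [105.63, 116.43]: sample 1 = 101.36 < LCL; sample 3 = 101.87 < LCL; sample 4 = 119.14 > UCL.

3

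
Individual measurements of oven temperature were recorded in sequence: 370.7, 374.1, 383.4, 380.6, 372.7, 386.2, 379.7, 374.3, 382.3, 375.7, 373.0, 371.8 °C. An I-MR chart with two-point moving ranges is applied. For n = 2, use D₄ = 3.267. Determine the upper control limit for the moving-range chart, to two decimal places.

19.99

Moving ranges: 3.4, 9.3, 2.8, 7.9, 13.5, 6.5, 5.4, 8.0, 6.6, 2.7, 1.2; M̄R̄ = 67.3000 / 11 = 6.1182
UCL_MR = D₄·M̄R̄ = 3.267 × 6.1182 = 19.9881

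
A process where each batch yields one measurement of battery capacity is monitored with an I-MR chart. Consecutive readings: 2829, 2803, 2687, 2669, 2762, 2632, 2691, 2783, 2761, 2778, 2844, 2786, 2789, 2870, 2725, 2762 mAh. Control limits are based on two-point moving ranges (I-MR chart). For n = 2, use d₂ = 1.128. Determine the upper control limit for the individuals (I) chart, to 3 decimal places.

2931.432

X̄ = (2829 + 2803 + 2687 + 2669 + 2762 + 2632 + 2691 + 2783 + 2761 + 2778 + 2844 + 2786 + 2789 + 2870 + 2725 + 2762) / 16 = 2760.6875
Moving ranges: 26, 116, 18, 93, 130, 59, 92, 22, 17, 66, 58, 3, 81, 145, 37; M̄R̄ = 963.0000 / 15 = 64.2000
UCL = X̄ + 3·M̄R̄/d₂ = 2760.6875 + 3 × 64.2000 / 1.128 = 2931.4322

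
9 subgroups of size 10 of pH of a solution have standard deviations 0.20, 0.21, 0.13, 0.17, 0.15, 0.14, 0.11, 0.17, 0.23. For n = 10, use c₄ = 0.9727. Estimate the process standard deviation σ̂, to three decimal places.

0.172

s̄ = (0.20 + 0.21 + 0.13 + 0.17 + 0.15 + 0.14 + 0.11 + 0.17 + 0.23) / 9 = 0.1678
σ̂ = s̄ / c₄ = 0.1678 / 0.9727 = 0.1725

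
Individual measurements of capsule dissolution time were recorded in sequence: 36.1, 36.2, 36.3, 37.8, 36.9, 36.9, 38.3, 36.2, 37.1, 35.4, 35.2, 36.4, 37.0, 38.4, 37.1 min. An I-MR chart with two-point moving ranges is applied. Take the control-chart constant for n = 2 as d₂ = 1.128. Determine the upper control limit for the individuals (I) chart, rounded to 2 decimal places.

39.30

X̄ = (36.1 + 36.2 + 36.3 + 37.8 + 36.9 + 36.9 + 38.3 + 36.2 + 37.1 + 35.4 + 35.2 + 36.4 + 37.0 + 38.4 + 37.1) / 15 = 36.7533
Moving ranges: 0.1, 0.1, 1.5, 0.9, 0.0, 1.4, 2.1, 0.9, 1.7, 0.2, 1.2, 0.6, 1.4, 1.3; M̄R̄ = 13.4000 / 14 = 0.9571
UCL = X̄ + 3·M̄R̄/d₂ = 36.7533 + 3 × 0.9571 / 1.128 = 39.2989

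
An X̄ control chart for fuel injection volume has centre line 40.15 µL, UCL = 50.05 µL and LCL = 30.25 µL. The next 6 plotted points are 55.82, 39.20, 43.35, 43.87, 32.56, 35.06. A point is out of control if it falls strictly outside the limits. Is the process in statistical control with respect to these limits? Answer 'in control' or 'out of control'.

Compare each point to [30.25, 50.05]: sample 1 = 55.82 > UCL.

out of control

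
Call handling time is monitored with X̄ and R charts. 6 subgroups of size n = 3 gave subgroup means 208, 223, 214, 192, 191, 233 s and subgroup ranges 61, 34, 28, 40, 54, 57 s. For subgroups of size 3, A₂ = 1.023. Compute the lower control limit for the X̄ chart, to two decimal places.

X̄̄ = (208 + 223 + 214 + 192 + 191 + 233) / 6 = 1261.0000 / 6 = 210.1667
R̄ = (61 + 34 + 28 + 40 + 54 + 57) / 6 = 274.0000 / 6 = 45.6667
LCL = X̄̄ − A₂·R̄ = 210.1667 − 1.023 × 45.6667 = 163.4497

163.45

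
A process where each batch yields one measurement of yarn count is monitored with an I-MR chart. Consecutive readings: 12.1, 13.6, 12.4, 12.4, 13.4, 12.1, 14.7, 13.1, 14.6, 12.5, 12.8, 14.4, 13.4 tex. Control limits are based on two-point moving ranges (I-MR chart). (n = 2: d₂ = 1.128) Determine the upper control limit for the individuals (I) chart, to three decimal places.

16.672

X̄ = (12.1 + 13.6 + 12.4 + 12.4 + 13.4 + 12.1 + 14.7 + 13.1 + 14.6 + 12.5 + 12.8 + 14.4 + 13.4) / 13 = 13.1923
Moving ranges: 1.5, 1.2, 0.0, 1.0, 1.3, 2.6, 1.6, 1.5, 2.1, 0.3, 1.6, 1.0; M̄R̄ = 15.7000 / 12 = 1.3083
UCL = X̄ + 3·M̄R̄/d₂ = 13.1923 + 3 × 1.3083 / 1.128 = 16.6719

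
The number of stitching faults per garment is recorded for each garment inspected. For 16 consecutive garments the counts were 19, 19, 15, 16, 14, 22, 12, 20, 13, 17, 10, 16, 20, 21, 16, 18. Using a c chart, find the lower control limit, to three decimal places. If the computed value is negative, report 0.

c̄ = (19 + 19 + 15 + 16 + 14 + 22 + 12 + 20 + 13 + 17 + 10 + 16 + 20 + 21 + 16 + 18) / 16 = 268 / 16 = 16.7500
LCL = c̄ − 3√c̄ = 16.7500 − 3 × 4.0927 = 4.4720

4.472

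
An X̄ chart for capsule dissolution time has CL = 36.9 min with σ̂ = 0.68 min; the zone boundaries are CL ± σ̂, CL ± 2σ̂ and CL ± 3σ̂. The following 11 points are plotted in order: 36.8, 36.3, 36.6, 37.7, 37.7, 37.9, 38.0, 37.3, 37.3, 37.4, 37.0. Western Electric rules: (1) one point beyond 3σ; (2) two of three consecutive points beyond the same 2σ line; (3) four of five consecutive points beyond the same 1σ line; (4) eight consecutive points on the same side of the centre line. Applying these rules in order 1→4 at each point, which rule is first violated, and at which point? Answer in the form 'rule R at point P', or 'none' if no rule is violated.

rule 3 at point 7

Zone of each point (C = within 1σ̂, B = 1σ̂–2σ̂, A = 2σ̂–3σ̂, * = beyond 3σ̂; sign = side of CL): 1:-C, 2:-C, 3:-C, 4:+B, 5:+B, 6:+B, 7:+B, 8:+C, 9:+C, 10:+C, 11:+C
Rule 3 (four of five consecutive points beyond the same 1σ limit) is satisfied at point 7.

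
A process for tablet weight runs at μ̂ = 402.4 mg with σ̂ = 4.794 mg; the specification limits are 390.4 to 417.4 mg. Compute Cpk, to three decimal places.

Cpu = (USL − μ̂) / (3σ̂) = (417.4 − 402.4) / (3 × 4.794) = 1.0430; Cpl = (μ̂ − LSL) / (3σ̂) = (402.4 − 390.4) / (3 × 4.794) = 0.8344; Cpk = min(Cpu, Cpl) = 0.8344

0.834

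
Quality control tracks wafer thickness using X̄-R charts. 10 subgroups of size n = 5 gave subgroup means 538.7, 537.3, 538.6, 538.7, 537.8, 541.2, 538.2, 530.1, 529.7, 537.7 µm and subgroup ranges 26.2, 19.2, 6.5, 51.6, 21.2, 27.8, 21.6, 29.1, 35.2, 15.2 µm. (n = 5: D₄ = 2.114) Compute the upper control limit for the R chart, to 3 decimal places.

R̄ = (26.2 + 19.2 + 6.5 + 51.6 + 21.2 + 27.8 + 21.6 + 29.1 + 35.2 + 15.2) / 10 = 253.6000 / 10 = 25.3600
UCL_R = D₄·R̄ = 2.114 × 25.3600 = 53.6110

53.611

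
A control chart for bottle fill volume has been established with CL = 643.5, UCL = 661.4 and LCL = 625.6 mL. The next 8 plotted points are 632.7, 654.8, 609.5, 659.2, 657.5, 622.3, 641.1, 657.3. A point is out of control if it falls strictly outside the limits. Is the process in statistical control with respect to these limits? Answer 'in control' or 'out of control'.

Compare each point to [625.6, 661.4]: sample 3 = 609.5 < LCL; sample 6 = 622.3 < LCL.

out of control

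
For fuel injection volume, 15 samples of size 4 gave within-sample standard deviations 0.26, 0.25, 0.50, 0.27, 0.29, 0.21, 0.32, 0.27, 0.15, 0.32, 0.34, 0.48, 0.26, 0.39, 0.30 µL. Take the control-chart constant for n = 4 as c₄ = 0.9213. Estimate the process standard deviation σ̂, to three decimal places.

0.334

s̄ = (0.26 + 0.25 + 0.50 + 0.27 + 0.29 + 0.21 + 0.32 + 0.27 + 0.15 + 0.32 + 0.34 + 0.48 + 0.26 + 0.39 + 0.30) / 15 = 0.3073
σ̂ = s̄ / c₄ = 0.3073 / 0.9213 = 0.3336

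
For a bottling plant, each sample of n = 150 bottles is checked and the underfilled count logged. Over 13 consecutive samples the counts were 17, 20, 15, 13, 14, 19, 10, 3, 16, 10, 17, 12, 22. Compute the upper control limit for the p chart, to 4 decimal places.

0.1687

p̄ = Σdᵢ / (k·n) = 188 / (13 × 150) = 0.09641
UCL = p̄ + 3·√(p̄(1−p̄)/n) = 0.09641 + 3 × √(0.09641×0.90359/150) = 0.09641 + 3 × 0.02410 = 0.16871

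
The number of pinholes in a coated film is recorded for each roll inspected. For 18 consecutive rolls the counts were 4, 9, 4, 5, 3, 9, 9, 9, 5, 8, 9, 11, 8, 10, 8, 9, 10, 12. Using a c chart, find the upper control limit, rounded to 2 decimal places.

16.32

c̄ = (4 + 9 + 4 + 5 + 3 + 9 + 9 + 9 + 5 + 8 + 9 + 11 + 8 + 10 + 8 + 9 + 10 + 12) / 18 = 142 / 18 = 7.8889
UCL = c̄ + 3√c̄ = 7.8889 + 3 × √7.8889 = 7.8889 + 3 × 2.8087 = 16.3150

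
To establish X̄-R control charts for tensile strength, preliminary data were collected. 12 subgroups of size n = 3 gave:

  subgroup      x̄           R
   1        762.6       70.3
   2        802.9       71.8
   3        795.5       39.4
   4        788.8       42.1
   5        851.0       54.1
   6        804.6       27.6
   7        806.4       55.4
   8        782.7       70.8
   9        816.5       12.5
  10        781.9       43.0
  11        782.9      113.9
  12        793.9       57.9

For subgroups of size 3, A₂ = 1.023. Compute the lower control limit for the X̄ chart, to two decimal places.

X̄̄ = (762.6 + 802.9 + 795.5 + 788.8 + 851.0 + 804.6 + 806.4 + 782.7 + 816.5 + 781.9 + 782.9 + 793.9) / 12 = 9569.7000 / 12 = 797.4750
R̄ = (70.3 + 71.8 + 39.4 + 42.1 + 54.1 + 27.6 + 55.4 + 70.8 + 12.5 + 43.0 + 113.9 + 57.9) / 12 = 658.8000 / 12 = 54.9000
LCL = X̄̄ − A₂·R̄ = 797.4750 − 1.023 × 54.9000 = 741.3123

741.31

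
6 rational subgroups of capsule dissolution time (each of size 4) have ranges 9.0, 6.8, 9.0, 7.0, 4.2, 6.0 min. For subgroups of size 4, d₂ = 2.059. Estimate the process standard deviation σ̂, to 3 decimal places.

R̄ = (9.0 + 6.8 + 9.0 + 7.0 + 4.2 + 6.0) / 6 = 7.0000
σ̂ = R̄ / d₂ = 7.0000 / 2.059 = 3.3997

3.400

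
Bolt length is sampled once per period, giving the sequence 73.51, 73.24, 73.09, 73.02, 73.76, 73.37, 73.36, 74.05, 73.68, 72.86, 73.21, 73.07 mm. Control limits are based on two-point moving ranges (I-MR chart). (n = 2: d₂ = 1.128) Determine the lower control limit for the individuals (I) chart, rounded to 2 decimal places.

X̄ = (73.51 + 73.24 + 73.09 + 73.02 + 73.76 + 73.37 + 73.36 + 74.05 + 73.68 + 72.86 + 73.21 + 73.07) / 12 = 73.3517
Moving ranges: 0.27, 0.15, 0.07, 0.74, 0.39, 0.01, 0.69, 0.37, 0.82, 0.35, 0.14; M̄R̄ = 4.0000 / 11 = 0.3636
LCL = X̄ − 3·M̄R̄/d₂ = 73.3517 − 3 × 0.3636 / 1.128 = 72.3845

72.38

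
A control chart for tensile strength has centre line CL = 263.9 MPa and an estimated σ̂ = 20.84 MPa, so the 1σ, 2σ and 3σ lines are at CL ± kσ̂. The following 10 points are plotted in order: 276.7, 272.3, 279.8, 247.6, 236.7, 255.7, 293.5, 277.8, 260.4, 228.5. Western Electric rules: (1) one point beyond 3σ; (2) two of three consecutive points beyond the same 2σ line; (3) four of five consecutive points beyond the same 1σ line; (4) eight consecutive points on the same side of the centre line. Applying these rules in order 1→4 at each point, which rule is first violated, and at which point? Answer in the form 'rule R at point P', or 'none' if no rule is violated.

none

Zone of each point (C = within 1σ̂, B = 1σ̂–2σ̂, A = 2σ̂–3σ̂, * = beyond 3σ̂; sign = side of CL): 1:+C, 2:+C, 3:+C, 4:-C, 5:-B, 6:-C, 7:+B, 8:+C, 9:-C, 10:-B
No rule fires across all 10 points.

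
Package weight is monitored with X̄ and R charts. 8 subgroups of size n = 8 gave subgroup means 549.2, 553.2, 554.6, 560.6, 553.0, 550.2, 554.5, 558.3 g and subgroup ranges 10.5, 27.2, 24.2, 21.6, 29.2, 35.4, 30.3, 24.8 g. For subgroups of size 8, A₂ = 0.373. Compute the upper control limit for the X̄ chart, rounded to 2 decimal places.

X̄̄ = (549.2 + 553.2 + 554.6 + 560.6 + 553.0 + 550.2 + 554.5 + 558.3) / 8 = 4433.6000 / 8 = 554.2000
R̄ = (10.5 + 27.2 + 24.2 + 21.6 + 29.2 + 35.4 + 30.3 + 24.8) / 8 = 203.2000 / 8 = 25.4000
UCL = X̄̄ + A₂·R̄ = 554.2000 + 0.373 × 25.4000 = 563.6742

563.67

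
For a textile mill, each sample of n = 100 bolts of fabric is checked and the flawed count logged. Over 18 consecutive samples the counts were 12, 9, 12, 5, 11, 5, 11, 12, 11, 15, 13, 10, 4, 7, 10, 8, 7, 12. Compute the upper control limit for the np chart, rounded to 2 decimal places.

p̄ = Σdᵢ / (k·n) = 174 / (18 × 100) = 0.09667
UCL = np̄ + 3·√(np̄(1−p̄)) = 9.6667 + 3 × √(9.6667×0.90333) = 9.6667 + 3 × 2.9550 = 18.5318

18.53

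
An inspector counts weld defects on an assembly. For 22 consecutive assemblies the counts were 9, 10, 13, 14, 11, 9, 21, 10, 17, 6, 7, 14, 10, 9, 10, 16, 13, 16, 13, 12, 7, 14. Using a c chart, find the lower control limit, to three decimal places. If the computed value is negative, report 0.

1.531

c̄ = (9 + 10 + 13 + 14 + 11 + 9 + 21 + 10 + 17 + 6 + 7 + 14 + 10 + 9 + 10 + 16 + 13 + 16 + 13 + 12 + 7 + 14) / 22 = 261 / 22 = 11.8636
LCL = c̄ − 3√c̄ = 11.8636 − 3 × 3.4444 = 1.5305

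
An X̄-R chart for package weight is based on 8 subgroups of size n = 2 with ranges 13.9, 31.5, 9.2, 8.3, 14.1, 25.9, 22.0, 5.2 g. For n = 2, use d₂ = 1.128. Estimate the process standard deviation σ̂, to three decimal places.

R̄ = (13.9 + 31.5 + 9.2 + 8.3 + 14.1 + 25.9 + 22.0 + 5.2) / 8 = 16.2625
σ̂ = R̄ / d₂ = 16.2625 / 1.128 = 14.4171

14.417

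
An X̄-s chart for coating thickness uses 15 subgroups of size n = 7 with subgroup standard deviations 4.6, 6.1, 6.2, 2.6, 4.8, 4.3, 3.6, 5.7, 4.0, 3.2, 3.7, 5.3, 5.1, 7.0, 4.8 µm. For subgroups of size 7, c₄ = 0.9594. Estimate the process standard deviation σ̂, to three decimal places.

s̄ = (4.6 + 6.1 + 6.2 + 2.6 + 4.8 + 4.3 + 3.6 + 5.7 + 4.0 + 3.2 + 3.7 + 5.3 + 5.1 + 7.0 + 4.8) / 15 = 4.7333
σ̂ = s̄ / c₄ = 4.7333 / 0.9594 = 4.9336

4.934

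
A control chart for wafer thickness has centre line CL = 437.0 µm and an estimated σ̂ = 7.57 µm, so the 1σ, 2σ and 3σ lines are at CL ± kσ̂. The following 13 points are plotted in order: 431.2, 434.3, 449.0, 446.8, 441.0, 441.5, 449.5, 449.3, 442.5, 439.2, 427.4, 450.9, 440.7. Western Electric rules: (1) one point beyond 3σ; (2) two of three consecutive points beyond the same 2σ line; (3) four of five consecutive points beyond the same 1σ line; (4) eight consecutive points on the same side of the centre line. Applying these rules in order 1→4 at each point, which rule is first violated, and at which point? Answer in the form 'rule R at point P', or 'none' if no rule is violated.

rule 4 at point 10

Zone of each point (C = within 1σ̂, B = 1σ̂–2σ̂, A = 2σ̂–3σ̂, * = beyond 3σ̂; sign = side of CL): 1:-C, 2:-C, 3:+B, 4:+B, 5:+C, 6:+C, 7:+B, 8:+B, 9:+C, 10:+C, 11:-B, 12:+B, 13:+C
Rule 4 (eight consecutive points on the same side of the centre line) is satisfied at point 10.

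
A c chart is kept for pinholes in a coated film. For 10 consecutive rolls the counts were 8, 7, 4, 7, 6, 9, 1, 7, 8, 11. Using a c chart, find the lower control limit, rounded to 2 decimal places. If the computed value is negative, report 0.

0.00

c̄ = (8 + 7 + 4 + 7 + 6 + 9 + 1 + 7 + 8 + 11) / 10 = 68 / 10 = 6.8000
LCL = c̄ − 3√c̄ = 6.8000 − 3 × 2.6077 = -1.0230 → 0 (cannot be negative)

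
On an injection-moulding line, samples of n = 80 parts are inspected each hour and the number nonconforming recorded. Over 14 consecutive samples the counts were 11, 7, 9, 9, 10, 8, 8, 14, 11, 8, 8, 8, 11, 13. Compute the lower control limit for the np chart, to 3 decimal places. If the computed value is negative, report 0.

0.906

p̄ = Σdᵢ / (k·n) = 135 / (14 × 80) = 0.12054
LCL = np̄ − 3·√(np̄(1−p̄)) = 9.6429 − 3 × 2.9121 = 0.9064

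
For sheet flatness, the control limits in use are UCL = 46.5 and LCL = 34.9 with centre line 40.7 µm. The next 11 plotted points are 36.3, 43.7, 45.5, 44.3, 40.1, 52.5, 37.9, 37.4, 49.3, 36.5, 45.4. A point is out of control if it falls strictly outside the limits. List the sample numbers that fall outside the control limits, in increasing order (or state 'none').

Compare each point to [34.9, 46.5]: sample 6 = 52.5 > UCL; sample 9 = 49.3 > UCL.

6, 9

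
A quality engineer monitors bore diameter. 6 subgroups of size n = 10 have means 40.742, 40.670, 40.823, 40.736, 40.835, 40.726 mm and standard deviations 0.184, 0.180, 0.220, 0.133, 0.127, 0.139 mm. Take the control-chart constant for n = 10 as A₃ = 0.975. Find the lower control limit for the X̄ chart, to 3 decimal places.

X̄̄ = (40.742 + 40.670 + 40.823 + 40.736 + 40.835 + 40.726) / 6 = 40.7553
s̄ = (0.184 + 0.180 + 0.220 + 0.133 + 0.127 + 0.139) / 6 = 0.1638
LCL = X̄̄ − A₃·s̄ = 40.7553 − 0.975 × 0.1638 = 40.5956

40.596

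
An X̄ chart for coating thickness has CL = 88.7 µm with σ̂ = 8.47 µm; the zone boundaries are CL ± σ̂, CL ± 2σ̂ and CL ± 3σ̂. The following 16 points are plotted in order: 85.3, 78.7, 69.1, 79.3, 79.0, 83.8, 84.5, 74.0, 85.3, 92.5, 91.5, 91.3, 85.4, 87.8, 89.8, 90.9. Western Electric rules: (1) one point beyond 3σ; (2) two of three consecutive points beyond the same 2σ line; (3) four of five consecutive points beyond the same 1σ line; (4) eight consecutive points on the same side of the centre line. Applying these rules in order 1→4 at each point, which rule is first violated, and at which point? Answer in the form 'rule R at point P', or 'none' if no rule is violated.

Zone of each point (C = within 1σ̂, B = 1σ̂–2σ̂, A = 2σ̂–3σ̂, * = beyond 3σ̂; sign = side of CL): 1:-C, 2:-B, 3:-A, 4:-B, 5:-B, 6:-C, 7:-C, 8:-B, 9:-C, 10:+C, 11:+C, 12:+C, 13:-C, 14:-C, 15:+C, 16:+C
Rule 3 (four of five consecutive points beyond the same 1σ limit) is satisfied at point 5.

rule 3 at point 5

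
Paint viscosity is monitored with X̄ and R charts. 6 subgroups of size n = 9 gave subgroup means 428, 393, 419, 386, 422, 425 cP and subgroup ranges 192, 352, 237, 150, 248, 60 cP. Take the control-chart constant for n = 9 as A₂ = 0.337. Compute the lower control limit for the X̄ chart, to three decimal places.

342.576

X̄̄ = (428 + 393 + 419 + 386 + 422 + 425) / 6 = 2473.0000 / 6 = 412.1667
R̄ = (192 + 352 + 237 + 150 + 248 + 60) / 6 = 1239.0000 / 6 = 206.5000
LCL = X̄̄ − A₂·R̄ = 412.1667 − 0.337 × 206.5000 = 342.5762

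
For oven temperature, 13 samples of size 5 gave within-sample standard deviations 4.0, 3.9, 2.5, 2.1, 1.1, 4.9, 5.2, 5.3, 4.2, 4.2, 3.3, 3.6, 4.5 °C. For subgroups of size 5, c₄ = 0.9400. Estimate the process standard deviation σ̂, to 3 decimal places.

3.993

s̄ = (4.0 + 3.9 + 2.5 + 2.1 + 1.1 + 4.9 + 5.2 + 5.3 + 4.2 + 4.2 + 3.3 + 3.6 + 4.5) / 13 = 3.7538
σ̂ = s̄ / c₄ = 3.7538 / 0.9400 = 3.9935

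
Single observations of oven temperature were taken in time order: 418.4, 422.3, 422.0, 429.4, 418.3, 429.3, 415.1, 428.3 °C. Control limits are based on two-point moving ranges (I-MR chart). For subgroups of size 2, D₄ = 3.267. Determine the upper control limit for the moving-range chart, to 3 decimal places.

Moving ranges: 3.9, 0.3, 7.4, 11.1, 11.0, 14.2, 13.2; M̄R̄ = 61.1000 / 7 = 8.7286
UCL_MR = D₄·M̄R̄ = 3.267 × 8.7286 = 28.5162

28.516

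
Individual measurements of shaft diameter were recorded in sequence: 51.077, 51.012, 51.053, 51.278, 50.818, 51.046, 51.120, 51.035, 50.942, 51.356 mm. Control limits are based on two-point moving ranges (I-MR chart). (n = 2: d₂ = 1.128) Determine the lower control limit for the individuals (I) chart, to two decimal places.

50.58

X̄ = (51.077 + 51.012 + 51.053 + 51.278 + 50.818 + 51.046 + 51.120 + 51.035 + 50.942 + 51.356) / 10 = 51.0737
Moving ranges: 0.065, 0.041, 0.225, 0.460, 0.228, 0.074, 0.085, 0.093, 0.414; M̄R̄ = 1.6850 / 9 = 0.1872
LCL = X̄ − 3·M̄R̄/d₂ = 51.0737 − 3 × 0.1872 / 1.128 = 50.5758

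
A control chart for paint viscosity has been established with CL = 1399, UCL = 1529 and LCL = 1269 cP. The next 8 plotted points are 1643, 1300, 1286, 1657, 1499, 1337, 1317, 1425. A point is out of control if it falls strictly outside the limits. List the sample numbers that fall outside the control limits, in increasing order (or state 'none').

Compare each point to [1269, 1529]: sample 1 = 1643 > UCL; sample 4 = 1657 > UCL.

1, 4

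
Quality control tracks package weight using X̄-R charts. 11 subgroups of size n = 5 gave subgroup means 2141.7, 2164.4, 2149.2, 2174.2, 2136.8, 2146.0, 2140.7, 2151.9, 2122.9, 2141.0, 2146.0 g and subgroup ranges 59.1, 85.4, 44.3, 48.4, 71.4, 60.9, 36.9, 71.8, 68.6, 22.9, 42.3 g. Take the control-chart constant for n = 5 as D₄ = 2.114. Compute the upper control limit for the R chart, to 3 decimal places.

117.615

R̄ = (59.1 + 85.4 + 44.3 + 48.4 + 71.4 + 60.9 + 36.9 + 71.8 + 68.6 + 22.9 + 42.3) / 11 = 612.0000 / 11 = 55.6364
UCL_R = D₄·R̄ = 2.114 × 55.6364 = 117.6153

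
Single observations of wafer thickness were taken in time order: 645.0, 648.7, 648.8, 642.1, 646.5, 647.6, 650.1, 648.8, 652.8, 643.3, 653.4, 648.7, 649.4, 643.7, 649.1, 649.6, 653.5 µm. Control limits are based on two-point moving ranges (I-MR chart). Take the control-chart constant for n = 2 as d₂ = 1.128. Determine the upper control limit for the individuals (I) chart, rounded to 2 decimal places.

X̄ = (645.0 + 648.7 + 648.8 + 642.1 + 646.5 + 647.6 + 650.1 + 648.8 + 652.8 + 643.3 + 653.4 + 648.7 + 649.4 + 643.7 + 649.1 + 649.6 + 653.5) / 17 = 648.3000
Moving ranges: 3.7, 0.1, 6.7, 4.4, 1.1, 2.5, 1.3, 4.0, 9.5, 10.1, 4.7, 0.7, 5.7, 5.4, 0.5, 3.9; M̄R̄ = 64.3000 / 16 = 4.0187
UCL = X̄ + 3·M̄R̄/d₂ = 648.3000 + 3 × 4.0187 / 1.128 = 658.9882

658.99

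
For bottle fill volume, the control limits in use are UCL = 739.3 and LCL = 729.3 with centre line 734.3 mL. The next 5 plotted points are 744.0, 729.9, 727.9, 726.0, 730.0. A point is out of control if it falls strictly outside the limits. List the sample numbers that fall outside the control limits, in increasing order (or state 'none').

Compare each point to [729.3, 739.3]: sample 1 = 744.0 > UCL; sample 3 = 727.9 < LCL; sample 4 = 726.0 < LCL.

1, 3, 4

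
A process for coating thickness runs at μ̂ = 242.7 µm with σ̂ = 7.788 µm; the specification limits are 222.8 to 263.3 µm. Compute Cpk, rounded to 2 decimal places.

Cpu = (USL − μ̂) / (3σ̂) = (263.3 − 242.7) / (3 × 7.788) = 0.8817; Cpl = (μ̂ − LSL) / (3σ̂) = (242.7 − 222.8) / (3 × 7.788) = 0.8517; Cpk = min(Cpu, Cpl) = 0.8517

0.85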